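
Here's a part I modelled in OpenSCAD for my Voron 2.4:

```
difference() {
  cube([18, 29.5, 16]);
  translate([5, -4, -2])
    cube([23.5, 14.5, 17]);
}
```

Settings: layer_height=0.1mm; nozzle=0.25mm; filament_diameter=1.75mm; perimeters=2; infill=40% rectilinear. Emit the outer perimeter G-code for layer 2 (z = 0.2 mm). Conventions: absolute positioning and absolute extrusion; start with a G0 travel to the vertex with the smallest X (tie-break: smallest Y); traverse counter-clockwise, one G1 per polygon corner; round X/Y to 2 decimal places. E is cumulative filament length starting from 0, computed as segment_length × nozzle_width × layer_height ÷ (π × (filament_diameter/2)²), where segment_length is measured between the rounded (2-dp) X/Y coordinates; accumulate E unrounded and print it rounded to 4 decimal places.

G0 X0.00 Y0.00 Z0.20
G1 X5.00 Y0.00 E0.0520
G1 X5.00 Y10.50 E0.1611
G1 X18.00 Y10.50 E0.2962
G1 X18.00 Y29.50 E0.4937
G1 X0.00 Y29.50 E0.6808
G1 X0.00 Y0.00 E0.9874

At z = 0.2 mm: the cube is present — its section is the full 18×29.5 rectangle; the 23.5×14.5 cube at (5, -4) contributes its full rectangle; Subtracting the remaining from the first: starting from the 18×29.5 cube, the 23.5×14.5 cube at (5, -4) partially overlaps it — only the 136.50 mm² overlap (of its 340.75 mm²) is removed, clipping the outline — 1 connected region. The outline is a single polygon with 6 vertices. Extrusion per mm of travel: 0.25 × 0.1 / (π × 0.875²) = 0.010394. Accumulating E over each segment gives final E = 0.9874.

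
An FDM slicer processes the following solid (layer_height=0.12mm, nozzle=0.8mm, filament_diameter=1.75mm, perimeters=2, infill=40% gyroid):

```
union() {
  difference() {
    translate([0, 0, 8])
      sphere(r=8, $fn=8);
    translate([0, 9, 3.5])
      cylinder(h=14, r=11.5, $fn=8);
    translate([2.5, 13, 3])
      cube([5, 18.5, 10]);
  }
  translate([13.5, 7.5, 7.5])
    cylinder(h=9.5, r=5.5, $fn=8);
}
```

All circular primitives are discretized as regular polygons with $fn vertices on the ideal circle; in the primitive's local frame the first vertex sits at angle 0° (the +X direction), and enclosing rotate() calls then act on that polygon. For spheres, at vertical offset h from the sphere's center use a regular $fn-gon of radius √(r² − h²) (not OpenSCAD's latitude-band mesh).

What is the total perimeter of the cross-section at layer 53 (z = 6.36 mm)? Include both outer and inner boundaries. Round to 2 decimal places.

41.73 mm

At z = 6.36 mm: the r=8 sphere slices to a regular 8-gon of circumradius 7.830 (√(r²−h²) with h=1.64 from center) (perimeter = 2·8·7.830·sin(180°/8) = 47.94 mm); the r=11.5 cylinder at (0, 9) contributes a regular 8-gon of circumradius 11.5 (perimeter = 2·8·11.500·sin(180°/8) = 70.41 mm); the 5×18.5 cube at (2.5, 13) contributes its full rectangle (perimeter 47.00 mm); Taking the first minus the rest: starting from the r=8 sphere, the r=11.5 cylinder at (0, 9) partially overlaps it — only the 100.66 mm² overlap (of its 374.06 mm²) is removed, clipping the outline; the 5×18.5 cube at (2.5, 13) misses the remaining region (no effect) — boundary = 41.73 mm; the cylinder at (13.5, 7.5) is absent (z outside [7.5, 17]); Taking the union: only the result so far is present, so the union is just that shape — boundary = 41.73 mm. Overall, the cross-section is a single solid region. Total boundary length (outer) = 41.73 mm.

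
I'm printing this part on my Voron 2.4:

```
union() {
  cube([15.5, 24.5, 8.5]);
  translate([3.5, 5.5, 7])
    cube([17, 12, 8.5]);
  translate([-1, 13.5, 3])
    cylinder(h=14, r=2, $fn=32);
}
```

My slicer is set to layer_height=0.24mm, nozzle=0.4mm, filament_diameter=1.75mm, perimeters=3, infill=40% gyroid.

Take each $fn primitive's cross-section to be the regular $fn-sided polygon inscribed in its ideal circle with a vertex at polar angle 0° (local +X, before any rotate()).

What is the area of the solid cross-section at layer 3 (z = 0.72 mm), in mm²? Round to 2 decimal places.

379.75 mm²

At z = 0.72 mm: the cube (footprint 15.5×24.5) is included at this height (area 379.75 mm²); the cube at (3.5, 5.5) is not intersected at this z (z outside [7, 15.5]); the cylinder at (-1, 13.5) is not intersected at this z (z outside [3, 17]); Combining (union): only the 15.5×24.5 cube is present, so the union is just that shape — area = 379.75 mm². Overall, the cross-section is a single solid region. Net area = 379.75 mm².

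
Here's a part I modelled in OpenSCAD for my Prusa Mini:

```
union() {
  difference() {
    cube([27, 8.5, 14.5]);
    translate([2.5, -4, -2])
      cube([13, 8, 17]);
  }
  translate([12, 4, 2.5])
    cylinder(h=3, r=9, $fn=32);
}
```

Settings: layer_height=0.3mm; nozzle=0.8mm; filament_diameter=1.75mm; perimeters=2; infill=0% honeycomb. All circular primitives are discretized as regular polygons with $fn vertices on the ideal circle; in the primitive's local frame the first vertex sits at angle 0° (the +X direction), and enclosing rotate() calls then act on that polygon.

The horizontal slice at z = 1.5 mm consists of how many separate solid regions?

1

At z = 1.5 mm: the cube is present — its section is the full 27×8.5 rectangle; the cube at (2.5, -4) (footprint 13×8) is included at this height; After the difference (first − rest): starting from the 27×8.5 cube, the 13×8 cube at (2.5, -4) partially overlaps it — only the 52.00 mm² overlap (of its 104.00 mm²) is removed, clipping the outline — 1 connected region; the cylinder at (12, 4) is not intersected at this z (z outside [2.5, 5.5]); Combining (union): only the result so far is present, so the union is just that shape — 1 connected region. The result has 1 disconnected region.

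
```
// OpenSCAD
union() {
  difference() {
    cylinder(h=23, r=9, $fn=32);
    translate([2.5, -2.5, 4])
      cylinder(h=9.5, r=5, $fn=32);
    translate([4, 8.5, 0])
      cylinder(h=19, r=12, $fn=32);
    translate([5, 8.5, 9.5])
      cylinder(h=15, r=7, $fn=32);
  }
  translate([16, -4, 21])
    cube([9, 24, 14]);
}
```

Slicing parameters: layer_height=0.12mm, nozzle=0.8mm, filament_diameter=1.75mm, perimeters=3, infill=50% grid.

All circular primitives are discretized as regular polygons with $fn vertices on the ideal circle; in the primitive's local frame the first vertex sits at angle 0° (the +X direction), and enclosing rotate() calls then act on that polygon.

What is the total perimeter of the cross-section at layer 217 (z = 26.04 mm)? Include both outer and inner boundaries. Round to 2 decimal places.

At z = 26.04 mm: the cylinder is absent (z outside [0, 23]); the cylinder at (2.5, -2.5) does not reach this height (z outside [4, 13.5]); the cylinder at (4, 8.5) is not intersected at this z (z outside [0, 19]); the cylinder at (5, 8.5) is not intersected at this z (z outside [9.5, 24.5]); Taking the first minus the rest: the first operand is absent here, so nothing remains; the 9×24 cube at (16, -4) contributes its full rectangle (perimeter 66.00 mm); Taking the union: only the 9×24 cube at (16, -4) is present, so the union is just that shape — boundary = 66.00 mm. Overall, the cross-section is a single solid region. Total boundary length (outer) = 66.00 mm.

66.00 mm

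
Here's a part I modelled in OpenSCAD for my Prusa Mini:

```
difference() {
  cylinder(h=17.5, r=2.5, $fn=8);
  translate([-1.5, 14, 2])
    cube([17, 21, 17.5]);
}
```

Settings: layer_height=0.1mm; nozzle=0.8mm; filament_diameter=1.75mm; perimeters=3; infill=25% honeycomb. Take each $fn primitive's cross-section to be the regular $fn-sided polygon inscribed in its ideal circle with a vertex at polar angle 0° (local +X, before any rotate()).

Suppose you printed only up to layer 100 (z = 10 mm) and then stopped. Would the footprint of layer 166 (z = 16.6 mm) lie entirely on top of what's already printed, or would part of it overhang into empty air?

Compare the two slices. At z = 10: the r=2.5 cylinder contributes a regular 8-gon of circumradius 2.5 (area = (8/2)·2.500²·sin(360°/8) = 17.68 mm²); the 17×21 cube at (-1.5, 14) contributes its full rectangle (area 357.00 mm²); Subtracting the remaining from the first: starting from the r=2.5 cylinder (17.68 mm²), the 17×21 cube at (-1.5, 14) misses the remaining region (no effect) — area = 17.68 mm². At z = 16.6: the cylinder: section is a regular 8-gon, circumradius r=2.5 (area = (8/2)·2.500²·sin(360°/8) = 17.68 mm²); the cube at (-1.5, 14) is present — its section is the full 17×21 rectangle (area 357.00 mm²); Subtracting the remaining from the first: starting from the r=2.5 cylinder (17.68 mm²), the 17×21 cube at (-1.5, 14) misses the remaining region (no effect) — area = 17.68 mm². Checking containment: the cross-section at z = 16.6 is a subset of the cross-section at z = 10.

entirely on top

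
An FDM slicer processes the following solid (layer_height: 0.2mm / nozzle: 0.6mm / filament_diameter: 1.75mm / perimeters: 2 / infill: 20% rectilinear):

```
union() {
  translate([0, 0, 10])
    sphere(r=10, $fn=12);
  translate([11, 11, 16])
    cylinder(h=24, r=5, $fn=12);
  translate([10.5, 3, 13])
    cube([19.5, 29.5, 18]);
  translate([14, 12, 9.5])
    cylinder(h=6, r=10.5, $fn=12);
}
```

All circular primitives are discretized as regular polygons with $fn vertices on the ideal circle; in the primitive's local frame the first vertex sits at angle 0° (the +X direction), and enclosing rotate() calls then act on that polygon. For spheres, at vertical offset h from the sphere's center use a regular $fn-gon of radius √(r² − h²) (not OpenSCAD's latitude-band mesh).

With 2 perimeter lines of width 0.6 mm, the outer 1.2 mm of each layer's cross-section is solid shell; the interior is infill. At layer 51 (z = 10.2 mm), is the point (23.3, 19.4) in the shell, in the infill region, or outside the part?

At z = 10.2 mm: the r=10 sphere slices to a regular 12-gon of circumradius 9.998 (√(r²−h²) with h=0.2 from center); the cylinder at (11, 11) does not reach this height (z outside [16, 40]); the cube at (10.5, 3) is not intersected at this z (z outside [13, 31]); the r=10.5 cylinder at (14, 12) gives a regular 12-gon of circumradius 10.5 (constant along its height); Taking the union: the regions partially overlap (shared area 8.66 mm²), so overlapping operands fuse into one piece — 1 connected region. Overall, the cross-section is a single solid region. The nearest boundary edge runs (19.25, 21.09)→(23.09, 17.25); distance from the point to it = 1.67 mm. The point is not inside any of the regions above, so it lies outside the cross-section (1.67 mm from the nearest boundary).

outside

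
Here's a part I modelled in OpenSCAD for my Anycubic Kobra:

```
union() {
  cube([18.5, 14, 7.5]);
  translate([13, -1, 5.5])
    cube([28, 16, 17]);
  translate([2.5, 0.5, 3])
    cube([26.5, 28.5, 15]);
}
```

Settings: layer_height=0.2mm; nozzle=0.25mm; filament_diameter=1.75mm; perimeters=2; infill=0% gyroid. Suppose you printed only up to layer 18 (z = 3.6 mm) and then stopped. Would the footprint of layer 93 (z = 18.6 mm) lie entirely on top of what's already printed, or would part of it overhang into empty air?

Compare the two slices. At z = 3.6: the cube (footprint 18.5×14) is included at this height (area 259.00 mm²); the cube at (13, -1) does not reach this height (z outside [5.5, 22.5]); the cube at (2.5, 0.5) is present — its section is the full 26.5×28.5 rectangle (area 755.25 mm²); Taking the union: the regions partially overlap — summed areas 1014.25 mm² minus the doubly-counted overlap 216.00 mm² gives 798.25 mm² — area = 798.25 mm². At z = 18.6: the cube does not reach this height (z outside [0, 7.5]); the 28×16 cube at (13, -1) contributes its full rectangle (area 448.00 mm²); the cube at (2.5, 0.5) is not intersected at this z (z outside [3, 18]); Merging all regions: only the 28×16 cube at (13, -1) is present, so the union is just that shape — area = 448.00 mm². Checking containment: at z = 18.6 the cross-section extends beyond the z = 3.6 cross-section by about 213.25 mm².

part overhangs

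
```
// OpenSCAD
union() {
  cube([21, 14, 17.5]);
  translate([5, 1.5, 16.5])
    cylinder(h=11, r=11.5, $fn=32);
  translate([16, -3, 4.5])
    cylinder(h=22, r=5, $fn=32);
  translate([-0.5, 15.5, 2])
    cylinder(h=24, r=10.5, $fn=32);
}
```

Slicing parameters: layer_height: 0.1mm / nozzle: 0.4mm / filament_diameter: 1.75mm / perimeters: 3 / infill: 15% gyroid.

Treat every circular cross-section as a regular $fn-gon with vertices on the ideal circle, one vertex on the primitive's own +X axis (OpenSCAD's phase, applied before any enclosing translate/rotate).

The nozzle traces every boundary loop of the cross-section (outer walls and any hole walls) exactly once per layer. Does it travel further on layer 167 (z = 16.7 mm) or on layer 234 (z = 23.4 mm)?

layer 167 (z = 16.7 mm)

Layer 167 (z = 16.7): the cube (footprint 21×14) is included at this height (perimeter 70.00 mm); the r=11.5 cylinder at (5, 1.5) gives a regular 32-gon of circumradius 11.5 (constant along its height) (perimeter = 2·32·11.500·sin(180°/32) = 72.14 mm); the r=5 cylinder at (16, -3) gives a regular 32-gon of circumradius 5 (constant along its height) (perimeter = 2·32·5.000·sin(180°/32) = 31.37 mm); the r=10.5 cylinder at (-0.5, 15.5) gives a regular 32-gon of circumradius 10.5 (constant along its height) (perimeter = 2·32·10.500·sin(180°/32) = 65.87 mm); Merging all regions: the regions partially overlap (shared area 308.48 mm²), so the edge portions inside another operand are dropped and the merged outline is re-measured after clipping — boundary = 118.06 mm. So its perimeter = 118.06 mm. Layer 234 (z = 23.4): the cube is not intersected at this z (z outside [0, 17.5]); the r=11.5 cylinder at (5, 1.5) contributes a regular 32-gon of circumradius 11.5 (perimeter = 2·32·11.500·sin(180°/32) = 72.14 mm); the r=5 cylinder at (16, -3) contributes a regular 32-gon of circumradius 5 (perimeter = 2·32·5.000·sin(180°/32) = 31.37 mm); the r=10.5 cylinder at (-0.5, 15.5) contributes a regular 32-gon of circumradius 10.5 (perimeter = 2·32·10.500·sin(180°/32) = 65.87 mm); Merging all regions: the regions partially overlap (shared area 107.16 mm²), so the edge portions inside another operand are dropped and the merged outline is re-measured after clipping — boundary = 111.05 mm. So its perimeter = 111.05 mm. Layer 167 is larger (118.06 vs 111.05 mm).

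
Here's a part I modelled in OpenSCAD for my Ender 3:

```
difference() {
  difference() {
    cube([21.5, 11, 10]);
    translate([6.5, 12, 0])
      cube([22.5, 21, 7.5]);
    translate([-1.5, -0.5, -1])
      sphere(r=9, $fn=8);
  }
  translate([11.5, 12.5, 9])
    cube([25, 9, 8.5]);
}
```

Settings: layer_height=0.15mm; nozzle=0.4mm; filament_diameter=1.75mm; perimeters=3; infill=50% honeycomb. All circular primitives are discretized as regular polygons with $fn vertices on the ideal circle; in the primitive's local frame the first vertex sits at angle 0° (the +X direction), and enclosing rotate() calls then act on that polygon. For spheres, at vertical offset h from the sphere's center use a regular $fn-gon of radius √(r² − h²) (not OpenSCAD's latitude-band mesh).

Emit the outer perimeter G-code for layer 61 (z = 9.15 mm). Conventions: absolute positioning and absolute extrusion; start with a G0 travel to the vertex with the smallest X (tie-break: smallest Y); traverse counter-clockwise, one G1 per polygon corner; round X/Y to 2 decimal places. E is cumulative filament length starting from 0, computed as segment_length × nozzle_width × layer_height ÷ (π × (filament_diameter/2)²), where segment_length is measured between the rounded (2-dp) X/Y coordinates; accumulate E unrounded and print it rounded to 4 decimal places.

At z = 9.15 mm: the cube (footprint 21.5×11) is included at this height; the cube at (6.5, 12) is not intersected at this z (z outside [0, 7.5]); the sphere at (-1.5, -0.5) does not reach this height (|z−center|=10.150 > r=9); After the difference (first − rest): none of the subtracted shapes is present at this height, so the 21.5×11 cube is unchanged — 1 connected region; the 25×9 cube at (11.5, 12.5) contributes its full rectangle; After the difference (first − rest): starting from that combined region, the 25×9 cube at (11.5, 12.5) misses the remaining region (no effect) — 1 connected region. The outline is a single polygon with 4 vertices. Extrusion per mm of travel: 0.4 × 0.15 / (π × 0.875²) = 0.024945. Accumulating E over each segment gives final E = 1.6214.

G0 X0.00 Y0.00 Z9.15
G1 X21.50 Y0.00 E0.5363
G1 X21.50 Y11.00 E0.8107
G1 X0.00 Y11.00 E1.3470
G1 X0.00 Y0.00 E1.6214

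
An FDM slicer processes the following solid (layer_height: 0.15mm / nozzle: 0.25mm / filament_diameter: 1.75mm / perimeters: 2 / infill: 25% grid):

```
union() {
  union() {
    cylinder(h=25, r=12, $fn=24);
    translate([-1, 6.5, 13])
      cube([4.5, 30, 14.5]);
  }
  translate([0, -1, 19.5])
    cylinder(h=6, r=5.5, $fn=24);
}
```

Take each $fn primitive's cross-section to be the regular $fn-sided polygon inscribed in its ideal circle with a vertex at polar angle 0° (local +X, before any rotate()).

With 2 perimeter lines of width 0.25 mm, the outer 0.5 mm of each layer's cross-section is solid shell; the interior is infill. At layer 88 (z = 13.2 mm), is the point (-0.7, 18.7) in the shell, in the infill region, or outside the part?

At z = 13.2 mm: the r=12 cylinder gives a regular 24-gon of circumradius 12 (constant along its height); the cube at (-1, 6.5) is present — its section is the full 4.5×30 rectangle; Merging all regions: the regions partially overlap (shared area 23.86 mm²), so overlapping operands fuse into one piece — 1 connected region; the cylinder at (0, -1) is not intersected at this z (z outside [19.5, 25.5]); Combining (union): only the result so far is present, so the union is just that shape — 1 connected region. Overall, the cross-section is a single solid region. The nearest boundary edge runs (-1.00, 11.87)→(-1.00, 36.50); distance from the point to it = 0.30 mm. The point is inside the cross-section, 0.30 mm from the nearest boundary — within the 0.5 mm shell band (2 × 0.25).

shell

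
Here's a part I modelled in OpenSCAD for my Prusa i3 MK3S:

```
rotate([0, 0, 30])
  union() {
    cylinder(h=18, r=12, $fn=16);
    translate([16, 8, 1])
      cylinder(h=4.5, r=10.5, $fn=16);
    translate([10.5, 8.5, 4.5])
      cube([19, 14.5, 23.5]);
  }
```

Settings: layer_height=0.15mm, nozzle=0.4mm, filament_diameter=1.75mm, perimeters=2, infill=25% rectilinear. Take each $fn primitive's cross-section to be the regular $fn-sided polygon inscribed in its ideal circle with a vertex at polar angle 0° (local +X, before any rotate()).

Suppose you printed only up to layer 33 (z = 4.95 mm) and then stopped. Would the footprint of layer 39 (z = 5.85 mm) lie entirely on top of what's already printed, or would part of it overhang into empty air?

entirely on top

Compare the two slices. At z = 4.95: the cylinder: section is a regular 16-gon, circumradius r=12 (area = (16/2)·12.000²·sin(360°/16) = 440.85 mm²); the cylinder at (16, 8): section is a regular 16-gon, circumradius r=10.5 (area = (16/2)·10.500²·sin(360°/16) = 337.53 mm²); the cube at (10.5, 8.5) is present — its section is the full 19×14.5 rectangle (area 275.50 mm²); Taking the union: the regions partially overlap — summed areas 1053.88 mm² minus the doubly-counted overlap 169.22 mm² gives 884.65 mm² — area = 884.65 mm²; (whole slice rotated 30° about Z — lengths, areas and connectivity unchanged). At z = 5.85: the cylinder: section is a regular 16-gon, circumradius r=12 (area = (16/2)·12.000²·sin(360°/16) = 440.85 mm²); the cylinder at (16, 8) does not reach this height (z outside [1, 5.5]); the cube at (10.5, 8.5) (footprint 19×14.5) is included at this height (area 275.50 mm²); Merging all regions: the 2 present regions are separate (no shared area or edge), so areas and boundary lengths simply add and each stays a separate island — area = 716.35 mm²; (whole slice rotated 30° about Z — lengths, areas and connectivity unchanged). Checking containment: the cross-section at z = 5.85 is a subset of the cross-section at z = 4.95.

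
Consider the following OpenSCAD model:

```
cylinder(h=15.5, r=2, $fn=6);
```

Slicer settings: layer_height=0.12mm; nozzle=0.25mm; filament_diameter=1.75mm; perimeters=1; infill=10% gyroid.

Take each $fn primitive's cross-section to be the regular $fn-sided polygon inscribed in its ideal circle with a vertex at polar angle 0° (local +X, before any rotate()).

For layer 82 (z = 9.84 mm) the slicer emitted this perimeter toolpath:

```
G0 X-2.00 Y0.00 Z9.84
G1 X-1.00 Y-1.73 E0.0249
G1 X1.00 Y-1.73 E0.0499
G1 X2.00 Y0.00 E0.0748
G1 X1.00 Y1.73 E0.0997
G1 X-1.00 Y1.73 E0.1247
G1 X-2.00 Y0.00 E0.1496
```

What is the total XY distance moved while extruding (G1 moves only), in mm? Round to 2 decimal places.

11.99 mm

Sum the Euclidean lengths of each G1 segment: total = 11.99 mm.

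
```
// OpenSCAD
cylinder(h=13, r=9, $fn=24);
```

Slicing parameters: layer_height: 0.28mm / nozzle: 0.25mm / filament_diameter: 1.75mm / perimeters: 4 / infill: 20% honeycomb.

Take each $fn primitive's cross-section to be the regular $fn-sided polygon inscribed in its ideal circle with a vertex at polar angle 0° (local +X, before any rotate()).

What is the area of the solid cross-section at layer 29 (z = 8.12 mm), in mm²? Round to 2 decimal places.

251.57 mm²

At z = 8.12 mm: the r=9 cylinder gives a regular 24-gon of circumradius 9 (constant along its height) (area = (24/2)·9.000²·sin(360°/24) = 251.57 mm²). Overall, the cross-section is a single solid region. Net area = 251.57 mm².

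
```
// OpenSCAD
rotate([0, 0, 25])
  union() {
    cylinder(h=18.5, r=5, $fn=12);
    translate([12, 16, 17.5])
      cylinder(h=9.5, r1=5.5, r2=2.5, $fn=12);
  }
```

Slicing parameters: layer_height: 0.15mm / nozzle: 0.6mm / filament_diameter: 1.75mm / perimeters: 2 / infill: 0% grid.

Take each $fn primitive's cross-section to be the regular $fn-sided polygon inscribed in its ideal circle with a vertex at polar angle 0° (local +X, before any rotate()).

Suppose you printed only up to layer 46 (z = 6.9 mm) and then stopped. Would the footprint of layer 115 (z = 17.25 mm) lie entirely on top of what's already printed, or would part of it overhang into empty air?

entirely on top

Compare the two slices. At z = 6.9: the r=5 cylinder contributes a regular 12-gon of circumradius 5 (area = (12/2)·5.000²·sin(360°/12) = 75.00 mm²); the cone at (12, 16) is absent (z outside [17.5, 27]); Merging all regions: only the r=5 cylinder is present, so the union is just that shape — area = 75.00 mm²; (rotated 25° about Z; rotation is an isometry so areas/perimeters/island counts are preserved). At z = 17.25: the cylinder: section is a regular 12-gon, circumradius r=5 (area = (12/2)·5.000²·sin(360°/12) = 75.00 mm²); the cone at (12, 16) is not intersected at this z (z outside [17.5, 27]); Merging all regions: only the r=5 cylinder is present, so the union is just that shape — area = 75.00 mm²; (rotated 25° about Z; rotation is an isometry so areas/perimeters/island counts are preserved). Checking containment: the cross-section at z = 17.25 is a subset of the cross-section at z = 6.9.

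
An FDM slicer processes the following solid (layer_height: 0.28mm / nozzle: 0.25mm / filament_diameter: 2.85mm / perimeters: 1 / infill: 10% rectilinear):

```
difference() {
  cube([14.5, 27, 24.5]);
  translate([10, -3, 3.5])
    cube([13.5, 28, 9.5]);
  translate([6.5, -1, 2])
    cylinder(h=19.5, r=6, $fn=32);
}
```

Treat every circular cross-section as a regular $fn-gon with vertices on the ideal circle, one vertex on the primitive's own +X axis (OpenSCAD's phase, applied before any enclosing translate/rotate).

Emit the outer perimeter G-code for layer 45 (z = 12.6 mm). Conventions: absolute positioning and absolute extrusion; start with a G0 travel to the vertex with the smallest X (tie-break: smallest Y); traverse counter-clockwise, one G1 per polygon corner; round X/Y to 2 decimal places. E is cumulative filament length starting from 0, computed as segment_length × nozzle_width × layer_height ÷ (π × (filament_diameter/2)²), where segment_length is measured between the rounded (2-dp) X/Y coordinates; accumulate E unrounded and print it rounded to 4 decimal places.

At z = 12.6 mm: the cube is present — its section is the full 14.5×27 rectangle; the cube at (10, -3) is present — its section is the full 13.5×28 rectangle; the cylinder at (6.5, -1): section is a regular 32-gon, circumradius r=6; After the difference (first − rest): starting from the 14.5×27 cube, the 13.5×28 cube at (10, -3) partially overlaps it — only the 112.50 mm² overlap (of its 378.00 mm²) is removed, clipping the outline; the r=6 cylinder at (6.5, -1) partially overlaps it — only the 38.31 mm² overlap (of its 112.37 mm²) is removed, clipping the outline — 1 connected region. The outline is a single polygon with 18 vertices. Extrusion per mm of travel: 0.25 × 0.28 / (π × 1.425²) = 0.010973. Accumulating E over each segment gives final E = 0.8986.

G0 X0.00 Y0.00 Z12.60
G1 X0.60 Y0.00 E0.0066
G1 X0.62 Y0.17 E0.0085
G1 X0.96 Y1.30 E0.0214
G1 X1.51 Y2.33 E0.0342
G1 X2.26 Y3.24 E0.0472
G1 X3.17 Y3.99 E0.0601
G1 X4.20 Y4.54 E0.0729
G1 X5.33 Y4.88 E0.0859
G1 X6.50 Y5.00 E0.0988
G1 X7.67 Y4.88 E0.1117
G1 X8.80 Y4.54 E0.1246
G1 X9.83 Y3.99 E0.1374
G1 X10.00 Y3.85 E0.1399
G1 X10.00 Y25.00 E0.3719
G1 X14.50 Y25.00 E0.4213
G1 X14.50 Y27.00 E0.4432
G1 X0.00 Y27.00 E0.6024
G1 X0.00 Y0.00 E0.8986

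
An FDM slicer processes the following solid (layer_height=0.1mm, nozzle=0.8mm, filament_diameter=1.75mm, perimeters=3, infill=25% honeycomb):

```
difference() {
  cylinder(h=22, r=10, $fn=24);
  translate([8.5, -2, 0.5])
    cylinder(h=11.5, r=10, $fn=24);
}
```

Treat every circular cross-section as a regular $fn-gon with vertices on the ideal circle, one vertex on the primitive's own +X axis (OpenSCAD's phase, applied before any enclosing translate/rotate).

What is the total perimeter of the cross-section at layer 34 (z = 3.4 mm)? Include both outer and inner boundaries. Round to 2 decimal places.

At z = 3.4 mm: the r=10 cylinder contributes a regular 24-gon of circumradius 10 (perimeter = 2·24·10.000·sin(180°/24) = 62.65 mm); the r=10 cylinder at (8.5, -2) gives a regular 24-gon of circumradius 10 (constant along its height) (perimeter = 2·24·10.000·sin(180°/24) = 62.65 mm); Subtracting the remaining from the first: starting from the r=10 cylinder, the r=10 cylinder at (8.5, -2) partially overlaps it — only the 142.73 mm² overlap (of its 310.58 mm²) is removed, clipping the outline — boundary = 62.65 mm. Overall, the cross-section is a single solid region. Total boundary length (outer) = 62.65 mm.

62.65 mm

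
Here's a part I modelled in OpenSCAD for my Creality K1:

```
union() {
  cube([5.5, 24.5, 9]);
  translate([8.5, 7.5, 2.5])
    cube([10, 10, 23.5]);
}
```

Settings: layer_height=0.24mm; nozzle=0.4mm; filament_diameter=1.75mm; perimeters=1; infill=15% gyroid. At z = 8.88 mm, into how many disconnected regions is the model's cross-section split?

2

At z = 8.88 mm: the 5.5×24.5 cube contributes its full rectangle; the 10×10 cube at (8.5, 7.5) contributes its full rectangle; Combining (union): the 2 present regions are separate (no shared area or edge), so areas and boundary lengths simply add and each stays a separate island — 2 connected regions. The result has 2 disconnected regions.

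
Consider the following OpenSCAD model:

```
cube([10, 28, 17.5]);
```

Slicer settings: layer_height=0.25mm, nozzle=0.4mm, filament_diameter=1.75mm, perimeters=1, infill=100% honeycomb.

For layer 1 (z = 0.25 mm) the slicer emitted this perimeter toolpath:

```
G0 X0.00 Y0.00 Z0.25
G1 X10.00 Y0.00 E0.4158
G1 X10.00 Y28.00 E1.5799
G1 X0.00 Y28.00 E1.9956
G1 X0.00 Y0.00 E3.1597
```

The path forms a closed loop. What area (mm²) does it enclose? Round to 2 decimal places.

Apply the shoelace formula to the sequence of (X, Y) vertices; enclosed area = 280.00 mm².

280.00 mm²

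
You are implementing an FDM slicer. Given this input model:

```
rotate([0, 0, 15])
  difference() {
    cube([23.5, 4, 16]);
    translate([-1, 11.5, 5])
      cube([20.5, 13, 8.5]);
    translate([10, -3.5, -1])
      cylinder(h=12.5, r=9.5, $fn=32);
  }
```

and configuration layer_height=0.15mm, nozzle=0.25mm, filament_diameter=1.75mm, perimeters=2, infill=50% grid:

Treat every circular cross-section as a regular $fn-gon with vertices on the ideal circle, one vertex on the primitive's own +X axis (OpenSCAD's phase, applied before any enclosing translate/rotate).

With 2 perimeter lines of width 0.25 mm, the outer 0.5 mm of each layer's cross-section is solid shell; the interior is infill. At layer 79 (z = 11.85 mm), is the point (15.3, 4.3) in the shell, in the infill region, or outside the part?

At z = 11.85 mm: the cube (footprint 23.5×4) is included at this height; the 20.5×13 cube at (-1, 11.5) contributes its full rectangle; the cylinder at (10, -3.5) is not intersected at this z (z outside [-1, 11.5]); Subtracting the remaining from the first: starting from the 23.5×4 cube, the 20.5×13 cube at (-1, 11.5) misses the remaining region (no effect) — 1 connected region; (whole slice rotated 15° about Z — lengths, areas and connectivity unchanged). Overall, the cross-section is a single solid region. Undo the 15° rotation: the query point maps to (15.892, 0.194) in the un-rotated model frame. The nearest boundary edge runs (23.50, 0.00)→(0.00, 0.00); distance from the point to it = 0.19 mm. The point is inside the cross-section, 0.19 mm from the nearest boundary — within the 0.5 mm shell band (2 × 0.25).

shell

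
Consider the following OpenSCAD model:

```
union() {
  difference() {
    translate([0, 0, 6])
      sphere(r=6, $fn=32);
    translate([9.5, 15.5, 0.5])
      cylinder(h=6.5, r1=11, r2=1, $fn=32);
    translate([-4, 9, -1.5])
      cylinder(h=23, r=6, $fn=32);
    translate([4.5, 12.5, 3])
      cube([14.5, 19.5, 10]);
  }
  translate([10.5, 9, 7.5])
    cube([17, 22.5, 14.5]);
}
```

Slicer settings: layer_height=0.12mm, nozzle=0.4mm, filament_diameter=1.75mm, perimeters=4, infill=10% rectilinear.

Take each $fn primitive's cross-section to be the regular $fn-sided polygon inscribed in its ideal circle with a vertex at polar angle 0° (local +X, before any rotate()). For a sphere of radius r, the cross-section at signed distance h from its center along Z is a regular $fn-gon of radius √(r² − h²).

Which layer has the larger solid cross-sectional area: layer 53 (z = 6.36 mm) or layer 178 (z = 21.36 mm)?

Layer 53 (z = 6.36): the r=6 sphere slices to a regular 32-gon of circumradius 5.989 (√(r²−h²) with h=0.36 from center) (area = (32/2)·5.989²·sin(360°/32) = 111.97 mm²); the cone at (9.5, 15.5) (r1=11→r2=1) has section circumradius 1.985 here — a regular 32-gon (area = (32/2)·1.985²·sin(360°/32) = 12.29 mm²); the cylinder at (-4, 9): section is a regular 32-gon, circumradius r=6 (area = (32/2)·6.000²·sin(360°/32) = 112.37 mm²); the 14.5×19.5 cube at (4.5, 12.5) contributes its full rectangle (area 282.75 mm²); Subtracting the remaining from the first: starting from the r=6 sphere (111.97 mm²), the cone at (9.5, 15.5) misses the remaining region (no effect); the r=6 cylinder at (-4, 9) partially overlaps it — only the 9.67 mm² overlap (of its 112.37 mm²) is removed, clipping the outline; the 14.5×19.5 cube at (4.5, 12.5) misses the remaining region (no effect) — area = 102.30 mm²; the cube at (10.5, 9) does not reach this height (z outside [7.5, 22]); Merging all regions: only that combined region is present, so the union is just that shape — area = 102.30 mm². So its area = 102.30 mm². Layer 178 (z = 21.36): the sphere is absent (|z−center|=15.360 > r=6); the cone at (9.5, 15.5) is absent (z outside [0.5, 7]); the cylinder at (-4, 9): section is a regular 32-gon, circumradius r=6 (area = (32/2)·6.000²·sin(360°/32) = 112.37 mm²); the cube at (4.5, 12.5) does not reach this height (z outside [3, 13]); Subtracting the remaining from the first: the first operand is absent here, so nothing remains; the cube at (10.5, 9) (footprint 17×22.5) is included at this height (area 382.50 mm²); Taking the union: only the 17×22.5 cube at (10.5, 9) is present, so the union is just that shape — area = 382.50 mm². So its area = 382.50 mm². Layer 178 is larger (382.50 vs 102.30 mm²).

layer 178 (z = 21.36 mm)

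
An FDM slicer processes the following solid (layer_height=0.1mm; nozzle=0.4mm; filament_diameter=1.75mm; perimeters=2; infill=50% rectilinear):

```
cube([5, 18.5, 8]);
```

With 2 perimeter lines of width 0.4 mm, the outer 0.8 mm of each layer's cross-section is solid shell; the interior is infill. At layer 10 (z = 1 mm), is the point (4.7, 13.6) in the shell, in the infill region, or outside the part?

shell

At z = 1 mm: the cube (footprint 5×18.5) is included at this height. Overall, the cross-section is a single solid region. The nearest boundary edge runs (5.00, 0.00)→(5.00, 18.50); distance from the point to it = 0.30 mm. The point is inside the cross-section, 0.30 mm from the nearest boundary — within the 0.8 mm shell band (2 × 0.4).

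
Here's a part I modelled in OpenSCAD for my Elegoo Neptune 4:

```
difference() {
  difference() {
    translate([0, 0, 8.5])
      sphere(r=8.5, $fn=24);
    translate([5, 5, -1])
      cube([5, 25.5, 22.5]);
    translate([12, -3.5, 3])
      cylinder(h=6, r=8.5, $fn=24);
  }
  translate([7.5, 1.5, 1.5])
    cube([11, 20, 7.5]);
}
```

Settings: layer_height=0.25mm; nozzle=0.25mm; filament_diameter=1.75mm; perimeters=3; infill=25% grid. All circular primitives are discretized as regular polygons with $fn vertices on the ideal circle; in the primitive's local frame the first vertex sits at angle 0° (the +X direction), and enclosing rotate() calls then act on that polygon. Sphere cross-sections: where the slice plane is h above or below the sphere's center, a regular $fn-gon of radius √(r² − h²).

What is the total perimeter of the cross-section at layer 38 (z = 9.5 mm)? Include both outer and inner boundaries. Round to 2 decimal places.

At z = 9.5 mm: the r=8.5 sphere contributes a regular 24-gon of circumradius √(8.5²−1²) = 8.441 (perimeter = 2·24·8.441·sin(180°/24) = 52.88 mm); the cube at (5, 5) is present — its section is the full 5×25.5 rectangle (perimeter 61.00 mm); the cylinder at (12, -3.5) does not reach this height (z outside [3, 9]); Taking the first minus the rest: starting from the r=8.5 sphere, the 5×25.5 cube at (5, 5) partially overlaps it — only the 1.66 mm² overlap (of its 127.50 mm²) is removed, clipping the outline — boundary = 53.87 mm; the cube at (7.5, 1.5) is not intersected at this z (z outside [1.5, 9]); After the difference (first − rest): none of the subtracted shapes is present at this height, so that combined region is unchanged — boundary = 53.87 mm. Overall, the cross-section is a single solid region. Total boundary length (outer) = 53.87 mm.

53.87 mm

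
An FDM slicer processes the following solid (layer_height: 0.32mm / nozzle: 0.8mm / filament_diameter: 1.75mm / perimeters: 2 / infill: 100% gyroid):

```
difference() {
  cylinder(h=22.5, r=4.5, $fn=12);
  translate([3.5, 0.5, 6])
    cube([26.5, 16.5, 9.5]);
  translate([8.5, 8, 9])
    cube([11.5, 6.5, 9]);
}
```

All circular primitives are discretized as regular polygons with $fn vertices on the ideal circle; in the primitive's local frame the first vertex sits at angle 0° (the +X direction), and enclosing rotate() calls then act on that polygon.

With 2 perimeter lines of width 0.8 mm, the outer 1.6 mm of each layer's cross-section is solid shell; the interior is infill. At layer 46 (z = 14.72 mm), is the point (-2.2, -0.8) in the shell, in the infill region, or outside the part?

infill

At z = 14.72 mm: the r=4.5 cylinder gives a regular 12-gon of circumradius 4.5 (constant along its height); the cube at (3.5, 0.5) is present — its section is the full 26.5×16.5 rectangle; the cube at (8.5, 8) is present — its section is the full 11.5×6.5 rectangle; Subtracting the remaining from the first: starting from the r=4.5 cylinder, the 26.5×16.5 cube at (3.5, 0.5) partially overlaps it — only the 1.18 mm² overlap (of its 437.25 mm²) is removed, clipping the outline; the 11.5×6.5 cube at (8.5, 8) misses the remaining region (no effect) — 1 connected region. Overall, the cross-section is a single solid region. The nearest boundary edge runs (-3.90, -2.25)→(-4.50, 0.00); distance from the point to it = 2.01 mm. The point is inside the cross-section and 2.01 mm from the nearest boundary — more than the 1.6 mm shell width (2 × 0.8), so it's in the infill interior.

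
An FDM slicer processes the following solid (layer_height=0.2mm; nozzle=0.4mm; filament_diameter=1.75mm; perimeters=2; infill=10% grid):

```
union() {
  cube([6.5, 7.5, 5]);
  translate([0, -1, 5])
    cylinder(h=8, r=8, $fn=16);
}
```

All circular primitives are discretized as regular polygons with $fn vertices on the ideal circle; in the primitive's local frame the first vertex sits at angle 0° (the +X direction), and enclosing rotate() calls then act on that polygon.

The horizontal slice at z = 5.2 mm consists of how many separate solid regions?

At z = 5.2 mm: the cube does not reach this height (z outside [0, 5]); the cylinder at (0, -1): section is a regular 16-gon, circumradius r=8; Taking the union: only the r=8 cylinder at (0, -1) is present, so the union is just that shape — 1 connected region. The result has 1 disconnected region.

1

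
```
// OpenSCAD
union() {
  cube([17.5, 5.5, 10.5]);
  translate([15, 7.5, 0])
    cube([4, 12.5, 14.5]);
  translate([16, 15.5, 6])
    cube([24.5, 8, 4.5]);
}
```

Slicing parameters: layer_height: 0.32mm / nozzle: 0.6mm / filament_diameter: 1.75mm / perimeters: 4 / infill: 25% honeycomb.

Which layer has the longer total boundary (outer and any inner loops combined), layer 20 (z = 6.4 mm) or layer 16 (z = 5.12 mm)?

Layer 20 (z = 6.4): the cube (footprint 17.5×5.5) is included at this height (perimeter 46.00 mm); the 4×12.5 cube at (15, 7.5) contributes its full rectangle (perimeter 33.00 mm); the 24.5×8 cube at (16, 15.5) contributes its full rectangle (perimeter 65.00 mm); Merging all regions: the regions partially overlap (shared area 13.50 mm²), so the edge portions inside another operand are dropped and the merged outline is re-measured after clipping — boundary = 129.00 mm. So its perimeter = 129.00 mm. Layer 16 (z = 5.12): the 17.5×5.5 cube contributes its full rectangle (perimeter 46.00 mm); the 4×12.5 cube at (15, 7.5) contributes its full rectangle (perimeter 33.00 mm); the cube at (16, 15.5) is not intersected at this z (z outside [6, 10.5]); Merging all regions: the 2 present regions are separate (no shared area or edge), so areas and boundary lengths simply add and each stays a separate island — boundary = 79.00 mm. So its perimeter = 79.00 mm. Layer 20 is larger (129.00 vs 79.00 mm).

layer 20 (z = 6.4 mm)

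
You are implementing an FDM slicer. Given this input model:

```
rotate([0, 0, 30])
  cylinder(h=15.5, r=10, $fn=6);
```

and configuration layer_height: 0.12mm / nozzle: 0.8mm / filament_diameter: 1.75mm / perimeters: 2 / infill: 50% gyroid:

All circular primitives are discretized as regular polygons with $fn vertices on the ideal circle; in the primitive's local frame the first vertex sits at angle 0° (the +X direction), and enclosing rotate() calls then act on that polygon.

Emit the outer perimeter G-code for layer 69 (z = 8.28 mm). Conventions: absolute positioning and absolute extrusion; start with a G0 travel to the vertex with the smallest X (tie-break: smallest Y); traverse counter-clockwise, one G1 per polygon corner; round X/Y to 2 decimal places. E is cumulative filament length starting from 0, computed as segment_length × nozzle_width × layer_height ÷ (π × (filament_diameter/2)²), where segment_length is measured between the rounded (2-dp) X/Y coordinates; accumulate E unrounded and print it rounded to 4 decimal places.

G0 X-8.66 Y-5.00 Z8.28
G1 X0.00 Y-10.00 E0.3991
G1 X8.66 Y-5.00 E0.7982
G1 X8.66 Y5.00 E1.1973
G1 X0.00 Y10.00 E1.5965
G1 X-8.66 Y5.00 E1.9956
G1 X-8.66 Y-5.00 E2.3947

At z = 8.28 mm: the cylinder: section is a regular 6-gon, circumradius r=10; (rotated 30° about Z; rotation is an isometry so areas/perimeters/island counts are preserved). The outline is a single polygon with 6 vertices. Extrusion per mm of travel: 0.8 × 0.12 / (π × 0.875²) = 0.039912. Accumulating E over each segment gives final E = 2.3947.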